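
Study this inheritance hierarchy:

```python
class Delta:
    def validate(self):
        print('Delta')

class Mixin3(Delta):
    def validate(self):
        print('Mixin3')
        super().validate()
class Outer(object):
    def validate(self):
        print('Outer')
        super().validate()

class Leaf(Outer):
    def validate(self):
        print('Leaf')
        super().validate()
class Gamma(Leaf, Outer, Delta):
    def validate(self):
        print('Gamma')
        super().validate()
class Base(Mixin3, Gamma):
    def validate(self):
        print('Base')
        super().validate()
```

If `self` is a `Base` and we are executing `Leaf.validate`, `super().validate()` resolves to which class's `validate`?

Outer

L[Base] = Base + merge(L[Mixin3], L[Gamma], [Mixin3 Gamma])
  take Mixin3:  [Mixin3 Delta object] + [Gamma Leaf Outer Delta object] + [Mixin3 Gamma]
  take Gamma:  [Delta object] + [Gamma Leaf Outer Delta object] + [Gamma]
  take Leaf:  [Delta object] + [Leaf Outer Delta object]
  take Outer:  [Delta object] + [Outer Delta object]
  take Delta:  [Delta object] + [Delta object]
  take object:  [object] + [object]
MRO: Base Mixin3 Gamma Leaf Outer Delta object
super() in Leaf.validate on a Base instance goes to the class after Leaf in Base's MRO: Outer.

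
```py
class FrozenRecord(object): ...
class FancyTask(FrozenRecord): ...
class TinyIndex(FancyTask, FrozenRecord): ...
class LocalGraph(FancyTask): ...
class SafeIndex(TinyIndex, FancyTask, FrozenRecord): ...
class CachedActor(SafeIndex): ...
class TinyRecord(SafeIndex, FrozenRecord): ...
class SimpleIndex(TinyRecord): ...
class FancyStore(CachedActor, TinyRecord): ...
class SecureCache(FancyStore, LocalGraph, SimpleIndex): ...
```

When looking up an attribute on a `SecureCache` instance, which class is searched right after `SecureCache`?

L[SecureCache] = SecureCache + merge(L[FancyStore], L[LocalGraph], L[SimpleIndex], [FancyStore LocalGraph SimpleIndex])
  take FancyStore:  [FancyStore CachedActor TinyRecord SafeIndex TinyIndex FancyTask FrozenRecord object] + [LocalGraph FancyTask FrozenRecord object] + [SimpleIndex TinyRecord SafeIndex TinyIndex FancyTask FrozenRecord object] + [FancyStore LocalGraph SimpleIndex]
  take CachedActor:  [CachedActor TinyRecord SafeIndex TinyIndex FancyTask FrozenRecord object] + [LocalGraph FancyTask FrozenRecord object] + [SimpleIndex TinyRecord SafeIndex TinyIndex FancyTask FrozenRecord object] + [LocalGraph SimpleIndex]
  take LocalGraph:  [TinyRecord SafeIndex TinyIndex FancyTask FrozenRecord object] + [LocalGraph FancyTask FrozenRecord object] + [SimpleIndex TinyRecord SafeIndex TinyIndex FancyTask FrozenRecord object] + [LocalGraph SimpleIndex]
  take SimpleIndex:  [TinyRecord SafeIndex TinyIndex FancyTask FrozenRecord object] + [FancyTask FrozenRecord object] + [SimpleIndex TinyRecord SafeIndex TinyIndex FancyTask FrozenRecord object] + [SimpleIndex]
  take TinyRecord:  [TinyRecord SafeIndex TinyIndex FancyTask FrozenRecord object] + [FancyTask FrozenRecord object] + [TinyRecord SafeIndex TinyIndex FancyTask FrozenRecord object]
  take SafeIndex:  [SafeIndex TinyIndex FancyTask FrozenRecord object] + [FancyTask FrozenRecord object] + [SafeIndex TinyIndex FancyTask FrozenRecord object]
  take TinyIndex:  [TinyIndex FancyTask FrozenRecord object] + [FancyTask FrozenRecord object] + [TinyIndex FancyTask FrozenRecord object]
  take FancyTask:  [FancyTask FrozenRecord object] + [FancyTask FrozenRecord object] + [FancyTask FrozenRecord object]
  take FrozenRecord:  [FrozenRecord object] + [FrozenRecord object] + [FrozenRecord object]
  take object:  [object] + [object] + [object]
MRO: SecureCache FancyStore CachedActor LocalGraph SimpleIndex TinyRecord SafeIndex TinyIndex FancyTask FrozenRecord object
SecureCache is at position 0; next is FancyStore.

FancyStore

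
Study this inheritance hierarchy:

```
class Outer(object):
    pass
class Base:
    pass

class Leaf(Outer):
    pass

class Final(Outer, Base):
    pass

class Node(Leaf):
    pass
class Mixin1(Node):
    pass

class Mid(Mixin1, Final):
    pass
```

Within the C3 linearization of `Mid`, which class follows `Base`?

object

L[Mid] = Mid + merge(L[Mixin1], L[Final], [Mixin1 Final])
  take Mixin1:  [Mixin1 Node Leaf Outer object] + [Final Outer Base object] + [Mixin1 Final]
  take Node:  [Node Leaf Outer object] + [Final Outer Base object] + [Final]
  take Leaf:  [Leaf Outer object] + [Final Outer Base object] + [Final]
  take Final:  [Outer object] + [Final Outer Base object] + [Final]
  take Outer:  [Outer object] + [Outer Base object]
  take Base:  [object] + [Base object]
  take object:  [object] + [object]
MRO: Mid Mixin1 Node Leaf Final Outer Base object
Base is at position 6; next is object.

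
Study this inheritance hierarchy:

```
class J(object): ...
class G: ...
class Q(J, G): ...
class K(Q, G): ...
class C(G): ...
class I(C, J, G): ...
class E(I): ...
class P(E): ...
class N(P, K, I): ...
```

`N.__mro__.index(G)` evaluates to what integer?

L[N] = N + merge(L[P], L[K], L[I], [P K I])
  take P:  [P E I C J G object] + [K Q J G object] + [I C J G object] + [P K I]
  take E:  [E I C J G object] + [K Q J G object] + [I C J G object] + [K I]
  take K:  [I C J G object] + [K Q J G object] + [I C J G object] + [K I]
  take I:  [I C J G object] + [Q J G object] + [I C J G object] + [I]
  take C:  [C J G object] + [Q J G object] + [C J G object]
  take Q:  [J G object] + [Q J G object] + [J G object]
  take J:  [J G object] + [J G object] + [J G object]
  take G:  [G object] + [G object] + [G object]
  take object:  [object] + [object] + [object]
MRO: N P E K I C Q J G object
G sits at index 8.

8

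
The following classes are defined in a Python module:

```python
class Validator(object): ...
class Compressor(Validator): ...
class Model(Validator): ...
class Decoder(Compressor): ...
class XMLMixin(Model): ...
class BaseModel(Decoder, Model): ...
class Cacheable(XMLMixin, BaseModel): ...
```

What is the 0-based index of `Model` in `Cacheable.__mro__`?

5

L[Cacheable] = Cacheable + merge(L[XMLMixin], L[BaseModel], [XMLMixin BaseModel])
  take XMLMixin:  [XMLMixin Model Validator object] + [BaseModel Decoder Compressor Model Validator object] + [XMLMixin BaseModel]
  take BaseModel:  [Model Validator object] + [BaseModel Decoder Compressor Model Validator object] + [BaseModel]
  take Decoder:  [Model Validator object] + [Decoder Compressor Model Validator object]
  take Compressor:  [Model Validator object] + [Compressor Model Validator object]
  take Model:  [Model Validator object] + [Model Validator object]
  take Validator:  [Validator object] + [Validator object]
  take object:  [object] + [object]
MRO: Cacheable XMLMixin BaseModel Decoder Compressor Model Validator object
Model sits at index 5.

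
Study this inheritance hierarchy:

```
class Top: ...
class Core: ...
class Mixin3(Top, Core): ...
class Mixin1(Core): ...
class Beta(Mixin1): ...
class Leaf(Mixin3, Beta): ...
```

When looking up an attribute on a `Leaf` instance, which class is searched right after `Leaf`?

Mixin3

L[Leaf] = Leaf + merge(L[Mixin3], L[Beta], [Mixin3 Beta])
  take Mixin3:  [Mixin3 Top Core object] + [Beta Mixin1 Core object] + [Mixin3 Beta]
  take Top:  [Top Core object] + [Beta Mixin1 Core object] + [Beta]
  take Beta:  [Core object] + [Beta Mixin1 Core object] + [Beta]
  take Mixin1:  [Core object] + [Mixin1 Core object]
  take Core:  [Core object] + [Core object]
  take object:  [object] + [object]
MRO: Leaf Mixin3 Top Beta Mixin1 Core object
Leaf is at position 0; next is Mixin3.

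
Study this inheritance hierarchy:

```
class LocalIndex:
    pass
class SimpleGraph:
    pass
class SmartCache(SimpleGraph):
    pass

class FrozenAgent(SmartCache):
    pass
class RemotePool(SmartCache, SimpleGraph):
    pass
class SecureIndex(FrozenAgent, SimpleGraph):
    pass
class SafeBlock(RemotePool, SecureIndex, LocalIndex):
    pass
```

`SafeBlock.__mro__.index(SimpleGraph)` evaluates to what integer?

L[SafeBlock] = SafeBlock + merge(L[RemotePool], L[SecureIndex], L[LocalIndex], [RemotePool SecureIndex LocalIndex])
  take RemotePool:  [RemotePool SmartCache SimpleGraph object] + [SecureIndex FrozenAgent SmartCache SimpleGraph object] + [LocalIndex object] + [RemotePool SecureIndex LocalIndex]
  take SecureIndex:  [SmartCache SimpleGraph object] + [SecureIndex FrozenAgent SmartCache SimpleGraph object] + [LocalIndex object] + [SecureIndex LocalIndex]
  take FrozenAgent:  [SmartCache SimpleGraph object] + [FrozenAgent SmartCache SimpleGraph object] + [LocalIndex object] + [LocalIndex]
  take SmartCache:  [SmartCache SimpleGraph object] + [SmartCache SimpleGraph object] + [LocalIndex object] + [LocalIndex]
  take SimpleGraph:  [SimpleGraph object] + [SimpleGraph object] + [LocalIndex object] + [LocalIndex]
  take LocalIndex:  [object] + [object] + [LocalIndex object] + [LocalIndex]
  take object:  [object] + [object] + [object]
MRO: SafeBlock RemotePool SecureIndex FrozenAgent SmartCache SimpleGraph LocalIndex object
SimpleGraph sits at index 5.

5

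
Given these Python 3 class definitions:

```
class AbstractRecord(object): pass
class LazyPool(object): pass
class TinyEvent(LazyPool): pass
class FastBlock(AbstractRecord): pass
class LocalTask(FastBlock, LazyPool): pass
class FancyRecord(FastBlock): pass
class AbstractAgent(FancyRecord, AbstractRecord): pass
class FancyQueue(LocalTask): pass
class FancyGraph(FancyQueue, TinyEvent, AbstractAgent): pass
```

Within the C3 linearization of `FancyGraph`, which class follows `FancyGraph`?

FancyQueue

L[FancyGraph] = FancyGraph + merge(L[FancyQueue], L[TinyEvent], L[AbstractAgent], [FancyQueue TinyEvent AbstractAgent])
  take FancyQueue:  [FancyQueue LocalTask FastBlock AbstractRecord LazyPool object] + [TinyEvent LazyPool object] + [AbstractAgent FancyRecord FastBlock AbstractRecord object] + [FancyQueue TinyEvent AbstractAgent]
  take LocalTask:  [LocalTask FastBlock AbstractRecord LazyPool object] + [TinyEvent LazyPool object] + [AbstractAgent FancyRecord FastBlock AbstractRecord object] + [TinyEvent AbstractAgent]
  take TinyEvent:  [FastBlock AbstractRecord LazyPool object] + [TinyEvent LazyPool object] + [AbstractAgent FancyRecord FastBlock AbstractRecord object] + [TinyEvent AbstractAgent]
  take AbstractAgent:  [FastBlock AbstractRecord LazyPool object] + [LazyPool object] + [AbstractAgent FancyRecord FastBlock AbstractRecord object] + [AbstractAgent]
  take FancyRecord:  [FastBlock AbstractRecord LazyPool object] + [LazyPool object] + [FancyRecord FastBlock AbstractRecord object]
  take FastBlock:  [FastBlock AbstractRecord LazyPool object] + [LazyPool object] + [FastBlock AbstractRecord object]
  take AbstractRecord:  [AbstractRecord LazyPool object] + [LazyPool object] + [AbstractRecord object]
  take LazyPool:  [LazyPool object] + [LazyPool object] + [object]
  take object:  [object] + [object] + [object]
MRO: FancyGraph FancyQueue LocalTask TinyEvent AbstractAgent FancyRecord FastBlock AbstractRecord LazyPool object
FancyGraph is at position 0; next is FancyQueue.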